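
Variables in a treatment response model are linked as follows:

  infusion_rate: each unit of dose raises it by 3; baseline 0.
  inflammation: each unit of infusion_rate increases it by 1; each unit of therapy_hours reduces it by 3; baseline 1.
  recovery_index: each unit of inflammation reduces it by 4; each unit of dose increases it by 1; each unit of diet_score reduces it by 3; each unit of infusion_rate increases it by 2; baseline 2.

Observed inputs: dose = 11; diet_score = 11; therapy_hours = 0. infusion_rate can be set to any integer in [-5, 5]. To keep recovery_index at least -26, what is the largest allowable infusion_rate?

Intervening on infusion_rate fixes its value directly, overriding its dependence on dose.
Substituting into the inflammation equation gives inflammation = infusion_rate + 1.
Substituting into the recovery_index equation gives recovery_index = -2*infusion_rate - 24.
Require -2*infusion_rate - 24 ≥ -26, so infusion_rate ≤ 1.
The largest integer in [-5, 5] satisfying this is 1.

infusion_rate = 1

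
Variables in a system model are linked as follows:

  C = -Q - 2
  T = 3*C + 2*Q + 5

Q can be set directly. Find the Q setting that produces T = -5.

Substituting into the T equation gives T = -Q - 1.
Solve -Q - 1 = -5: Q = (-5 + 1) / -1 = 4.

Q = 4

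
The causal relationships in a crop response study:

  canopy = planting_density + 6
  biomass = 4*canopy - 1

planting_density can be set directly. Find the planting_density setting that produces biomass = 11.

Substituting into the biomass equation gives biomass = 4*planting_density + 23.
Solve 4*planting_density + 23 = 11: planting_density = (11 - 23) / 4 = -3.

planting_density = -3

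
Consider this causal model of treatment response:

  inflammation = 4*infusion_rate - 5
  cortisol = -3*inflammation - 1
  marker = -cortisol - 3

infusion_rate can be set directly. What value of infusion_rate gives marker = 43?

infusion_rate = 5

Substituting into the cortisol equation gives cortisol = -12*infusion_rate + 14.
So marker = 12*infusion_rate - 17.
Solve 12*infusion_rate - 17 = 43: infusion_rate = (43 + 17) / 12 = 5.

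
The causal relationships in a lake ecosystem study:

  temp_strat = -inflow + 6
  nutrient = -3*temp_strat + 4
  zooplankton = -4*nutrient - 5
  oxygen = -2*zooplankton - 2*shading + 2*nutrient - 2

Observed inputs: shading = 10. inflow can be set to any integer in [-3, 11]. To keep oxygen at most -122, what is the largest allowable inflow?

Substituting into the nutrient equation gives nutrient = 3*inflow - 14.
So zooplankton = -12*inflow + 51.
So oxygen = 30*inflow - 152.
Require 30*inflow - 152 ≤ -122, so inflow ≤ 1.
The largest integer in [-3, 11] satisfying this is 1.

inflow = 1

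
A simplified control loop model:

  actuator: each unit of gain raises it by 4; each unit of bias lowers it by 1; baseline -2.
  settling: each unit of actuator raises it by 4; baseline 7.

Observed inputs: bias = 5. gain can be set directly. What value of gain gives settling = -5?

gain = 1

Substituting into the actuator equation gives actuator = 4*gain - 7.
This gives settling = 16*gain - 21.
Solve 16*gain - 21 = -5: gain = (-5 + 21) / 16 = 1.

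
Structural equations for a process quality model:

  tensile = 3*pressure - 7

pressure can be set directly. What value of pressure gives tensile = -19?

pressure = -4

Solve 3*pressure - 7 = -19: pressure = (-19 + 7) / 3 = -4.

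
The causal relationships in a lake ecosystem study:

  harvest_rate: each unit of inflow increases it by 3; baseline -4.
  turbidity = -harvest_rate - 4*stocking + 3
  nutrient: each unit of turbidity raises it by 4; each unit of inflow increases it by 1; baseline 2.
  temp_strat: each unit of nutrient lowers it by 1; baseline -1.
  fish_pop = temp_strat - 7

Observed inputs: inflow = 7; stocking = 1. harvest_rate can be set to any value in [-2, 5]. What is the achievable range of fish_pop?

-21 to 7

Intervening on harvest_rate fixes its value directly, overriding its dependence on inflow.
Substituting into the turbidity equation gives turbidity = -harvest_rate - 1.
Substituting into the nutrient equation gives nutrient = -4*harvest_rate + 5.
So temp_strat = 4*harvest_rate - 6.
Substituting into the fish_pop equation gives fish_pop = 4*harvest_rate - 13.
Linear in harvest_rate, so extremes are at the endpoints: harvest_rate = -2 gives fish_pop = -21; harvest_rate = 5 gives fish_pop = 7.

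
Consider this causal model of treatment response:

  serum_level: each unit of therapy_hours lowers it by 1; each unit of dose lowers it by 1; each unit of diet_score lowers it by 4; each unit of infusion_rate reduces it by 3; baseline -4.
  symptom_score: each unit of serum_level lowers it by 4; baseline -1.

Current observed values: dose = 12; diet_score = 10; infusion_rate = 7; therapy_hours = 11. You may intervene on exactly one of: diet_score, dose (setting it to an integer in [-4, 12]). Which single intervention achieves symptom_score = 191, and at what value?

set diet_score = 0

Intervening on diet_score: with other inputs at their observed values, symptom_score = 16*diet_score + 191. Solving for 191 gives diet_score = 0, within [-4, 12].
Intervening on dose: symptom_score = 4*dose + 303. Reaching 191 requires dose = -28, outside [-4, 12].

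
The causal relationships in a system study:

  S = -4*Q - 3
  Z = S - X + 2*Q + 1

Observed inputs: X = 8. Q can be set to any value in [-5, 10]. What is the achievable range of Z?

Substituting into the Z equation gives Z = -2*Q - 10.
Linear in Q, so extremes are at the endpoints: Q = -5 gives Z = 0; Q = 10 gives Z = -30.

-30 to 0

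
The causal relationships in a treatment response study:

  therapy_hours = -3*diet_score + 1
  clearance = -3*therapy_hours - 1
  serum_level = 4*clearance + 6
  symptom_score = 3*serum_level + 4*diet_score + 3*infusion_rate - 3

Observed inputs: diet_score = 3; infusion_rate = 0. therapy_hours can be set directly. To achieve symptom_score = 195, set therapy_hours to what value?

therapy_hours = -5

Intervening on therapy_hours fixes its value directly, overriding its dependence on diet_score.
Substituting into the serum_level equation gives serum_level = -12*therapy_hours + 2.
Substituting into the symptom_score equation gives symptom_score = -36*therapy_hours + 15.
Solve -36*therapy_hours + 15 = 195: therapy_hours = (195 - 15) / -36 = -5.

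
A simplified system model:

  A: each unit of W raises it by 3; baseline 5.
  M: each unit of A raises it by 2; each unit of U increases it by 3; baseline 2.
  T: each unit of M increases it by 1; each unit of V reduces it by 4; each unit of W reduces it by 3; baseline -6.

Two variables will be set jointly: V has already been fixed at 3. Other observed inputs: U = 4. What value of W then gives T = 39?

W = 11

With V held at 3:
Substituting into the M equation gives M = 6*W + 24.
Substituting into the T equation gives T = 3*W + 6.
Solve 3*W + 6 = 39: W = (39 - 6) / 3 = 11.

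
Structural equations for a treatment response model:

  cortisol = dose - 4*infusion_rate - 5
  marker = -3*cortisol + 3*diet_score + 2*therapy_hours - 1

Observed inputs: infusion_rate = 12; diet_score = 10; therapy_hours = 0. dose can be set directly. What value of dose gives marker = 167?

Substituting into the cortisol equation gives cortisol = dose - 53.
Substituting into the marker equation gives marker = -3*dose + 188.
Solve -3*dose + 188 = 167: dose = (167 - 188) / -3 = 7.

dose = 7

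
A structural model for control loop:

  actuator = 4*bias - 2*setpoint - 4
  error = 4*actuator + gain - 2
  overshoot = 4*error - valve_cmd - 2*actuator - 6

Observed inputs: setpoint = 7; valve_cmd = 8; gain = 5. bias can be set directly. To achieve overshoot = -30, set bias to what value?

bias = 4

Substituting into the actuator equation gives actuator = 4*bias - 18.
Substituting into the error equation gives error = 16*bias - 69.
This gives overshoot = 56*bias - 254.
Solve 56*bias - 254 = -30: bias = (-30 + 254) / 56 = 4.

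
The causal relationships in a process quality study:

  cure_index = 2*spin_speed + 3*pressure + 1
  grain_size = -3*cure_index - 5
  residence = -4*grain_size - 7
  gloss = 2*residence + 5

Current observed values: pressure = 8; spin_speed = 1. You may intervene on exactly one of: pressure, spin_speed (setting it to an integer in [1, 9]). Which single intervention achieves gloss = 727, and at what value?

Intervening on pressure: gloss = 72*pressure + 103. Reaching 727 requires pressure = 26/3, not an integer.
Intervening on spin_speed: with other inputs at their observed values, gloss = 48*spin_speed + 631. Solving for 727 gives spin_speed = 2, within [1, 9].

set spin_speed = 2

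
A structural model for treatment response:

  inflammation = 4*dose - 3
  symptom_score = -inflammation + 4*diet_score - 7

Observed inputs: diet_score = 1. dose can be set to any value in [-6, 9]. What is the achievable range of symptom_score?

-36 to 24

Substituting into the symptom_score equation gives symptom_score = -4*dose.
Linear in dose, so extremes are at the endpoints: dose = -6 gives symptom_score = 24; dose = 9 gives symptom_score = -36.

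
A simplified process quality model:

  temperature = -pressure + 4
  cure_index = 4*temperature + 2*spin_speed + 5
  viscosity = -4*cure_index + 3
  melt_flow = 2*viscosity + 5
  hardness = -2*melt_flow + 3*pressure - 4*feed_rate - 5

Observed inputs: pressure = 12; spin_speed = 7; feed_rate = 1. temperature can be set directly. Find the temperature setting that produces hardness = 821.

Intervening on temperature fixes its value directly, overriding its dependence on pressure.
Substituting into the cure_index equation gives cure_index = 4*temperature + 19.
viscosity becomes -16*temperature - 73.
So melt_flow = -32*temperature - 141.
hardness becomes 64*temperature + 309.
Solve 64*temperature + 309 = 821: temperature = (821 - 309) / 64 = 8.

temperature = 8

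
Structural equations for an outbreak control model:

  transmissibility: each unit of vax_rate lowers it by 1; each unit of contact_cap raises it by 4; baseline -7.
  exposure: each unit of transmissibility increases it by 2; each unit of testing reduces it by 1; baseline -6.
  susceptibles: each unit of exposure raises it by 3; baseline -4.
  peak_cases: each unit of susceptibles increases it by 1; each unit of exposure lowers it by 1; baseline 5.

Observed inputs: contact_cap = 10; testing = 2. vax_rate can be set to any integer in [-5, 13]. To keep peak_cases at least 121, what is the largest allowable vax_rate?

Substituting into the transmissibility equation gives transmissibility = -vax_rate + 33.
So exposure = -2*vax_rate + 58.
This gives susceptibles = -6*vax_rate + 170.
Substituting into the peak_cases equation gives peak_cases = -4*vax_rate + 117.
Require -4*vax_rate + 117 ≥ 121, so vax_rate ≤ -1.
The largest integer in [-5, 13] satisfying this is -1.

vax_rate = -1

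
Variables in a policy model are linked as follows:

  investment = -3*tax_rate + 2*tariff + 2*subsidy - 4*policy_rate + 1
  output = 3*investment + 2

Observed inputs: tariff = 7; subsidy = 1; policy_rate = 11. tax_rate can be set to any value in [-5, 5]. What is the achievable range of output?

Substituting into the investment equation gives investment = -3*tax_rate - 27.
Substituting into the output equation gives output = -9*tax_rate - 79.
Linear in tax_rate, so extremes are at the endpoints: tax_rate = -5 gives output = -34; tax_rate = 5 gives output = -124.

-124 to -34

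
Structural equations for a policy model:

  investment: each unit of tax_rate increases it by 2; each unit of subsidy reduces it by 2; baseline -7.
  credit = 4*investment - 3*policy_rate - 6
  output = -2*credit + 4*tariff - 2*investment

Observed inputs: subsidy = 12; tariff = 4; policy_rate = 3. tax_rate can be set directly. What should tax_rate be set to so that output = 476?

Substituting into the investment equation gives investment = 2*tax_rate - 31.
Substituting into the credit equation gives credit = 8*tax_rate - 139.
output becomes -20*tax_rate + 356.
Solve -20*tax_rate + 356 = 476: tax_rate = (476 - 356) / -20 = -6.

tax_rate = -6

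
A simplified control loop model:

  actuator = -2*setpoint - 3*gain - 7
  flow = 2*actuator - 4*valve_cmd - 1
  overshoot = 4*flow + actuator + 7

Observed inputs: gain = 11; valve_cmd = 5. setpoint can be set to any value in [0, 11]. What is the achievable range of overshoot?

-635 to -437

Substituting into the actuator equation gives actuator = -2*setpoint - 40.
flow becomes -4*setpoint - 101.
overshoot becomes -18*setpoint - 437.
Linear in setpoint, so extremes are at the endpoints: setpoint = 0 gives overshoot = -437; setpoint = 11 gives overshoot = -635.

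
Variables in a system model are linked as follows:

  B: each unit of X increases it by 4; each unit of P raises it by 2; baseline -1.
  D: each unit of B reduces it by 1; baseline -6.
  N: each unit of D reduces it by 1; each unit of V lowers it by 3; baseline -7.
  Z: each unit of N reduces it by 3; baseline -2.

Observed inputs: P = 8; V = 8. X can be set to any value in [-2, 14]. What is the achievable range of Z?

Substituting into the B equation gives B = 4*X + 15.
Substituting into the D equation gives D = -4*X - 21.
This gives N = 4*X - 10.
Substituting into the Z equation gives Z = -12*X + 28.
Linear in X, so extremes are at the endpoints: X = -2 gives Z = 52; X = 14 gives Z = -140.

-140 to 52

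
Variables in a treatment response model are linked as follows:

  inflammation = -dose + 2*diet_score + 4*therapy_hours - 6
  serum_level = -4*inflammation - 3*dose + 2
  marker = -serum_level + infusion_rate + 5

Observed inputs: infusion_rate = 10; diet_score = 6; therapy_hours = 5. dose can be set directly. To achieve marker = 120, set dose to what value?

Substituting into the inflammation equation gives inflammation = -dose + 26.
Substituting into the serum_level equation gives serum_level = dose - 102.
So marker = -dose + 117.
Solve -dose + 117 = 120: dose = (120 - 117) / -1 = -3.

dose = -3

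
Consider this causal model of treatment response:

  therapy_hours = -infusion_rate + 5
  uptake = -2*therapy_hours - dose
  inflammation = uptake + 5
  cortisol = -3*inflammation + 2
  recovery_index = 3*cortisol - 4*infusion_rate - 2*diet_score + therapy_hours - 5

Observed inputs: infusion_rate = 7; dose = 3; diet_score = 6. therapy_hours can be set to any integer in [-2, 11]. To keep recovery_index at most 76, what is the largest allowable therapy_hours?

therapy_hours = 7

Intervening on therapy_hours fixes its value directly, overriding its dependence on infusion_rate.
Substituting into the uptake equation gives uptake = -2*therapy_hours - 3.
Substituting into the inflammation equation gives inflammation = -2*therapy_hours + 2.
So cortisol = 6*therapy_hours - 4.
Substituting into the recovery_index equation gives recovery_index = 19*therapy_hours - 57.
Require 19*therapy_hours - 57 ≤ 76, so therapy_hours ≤ 7.
The largest integer in [-2, 11] satisfying this is 7.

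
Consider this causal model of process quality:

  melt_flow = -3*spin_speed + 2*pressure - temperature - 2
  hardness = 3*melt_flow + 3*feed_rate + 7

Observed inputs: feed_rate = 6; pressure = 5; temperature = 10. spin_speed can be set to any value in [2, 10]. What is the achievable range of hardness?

Substituting into the melt_flow equation gives melt_flow = -3*spin_speed - 2.
hardness becomes -9*spin_speed + 19.
Linear in spin_speed, so extremes are at the endpoints: spin_speed = 2 gives hardness = 1; spin_speed = 10 gives hardness = -71.

-71 to 1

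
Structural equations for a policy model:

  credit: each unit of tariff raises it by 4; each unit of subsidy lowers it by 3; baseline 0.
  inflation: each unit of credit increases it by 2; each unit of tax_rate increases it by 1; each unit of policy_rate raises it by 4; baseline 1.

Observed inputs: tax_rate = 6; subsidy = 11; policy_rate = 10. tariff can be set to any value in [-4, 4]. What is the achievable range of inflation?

Substituting into the credit equation gives credit = 4*tariff - 33.
This gives inflation = 8*tariff - 19.
Linear in tariff, so extremes are at the endpoints: tariff = -4 gives inflation = -51; tariff = 4 gives inflation = 13.

-51 to 13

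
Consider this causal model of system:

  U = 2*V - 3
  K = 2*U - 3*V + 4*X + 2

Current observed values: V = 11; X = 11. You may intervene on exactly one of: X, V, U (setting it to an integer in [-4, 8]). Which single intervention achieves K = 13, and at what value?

set U = 0

Intervening on X: K = 4*X + 7. Reaching 13 requires X = 3/2, not an integer.
Intervening on V: K = V + 40. Reaching 13 requires V = -27, outside [-4, 8].
Intervening on U: with other inputs at their observed values, K = 2*U + 13. Solving for 13 gives U = 0, within [-4, 8].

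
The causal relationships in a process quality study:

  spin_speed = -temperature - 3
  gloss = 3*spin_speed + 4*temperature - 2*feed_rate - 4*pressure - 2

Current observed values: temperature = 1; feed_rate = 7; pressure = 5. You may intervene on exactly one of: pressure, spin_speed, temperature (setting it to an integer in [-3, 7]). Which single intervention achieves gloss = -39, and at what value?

set temperature = 6

Intervening on pressure: gloss = -4*pressure - 24. Reaching -39 requires pressure = 15/4, not an integer.
Intervening on spin_speed: gloss = 3*spin_speed - 32. Reaching -39 requires spin_speed = -7/3, not an integer.
Intervening on temperature: with other inputs at their observed values, gloss = temperature - 45. Solving for -39 gives temperature = 6, within [-3, 7].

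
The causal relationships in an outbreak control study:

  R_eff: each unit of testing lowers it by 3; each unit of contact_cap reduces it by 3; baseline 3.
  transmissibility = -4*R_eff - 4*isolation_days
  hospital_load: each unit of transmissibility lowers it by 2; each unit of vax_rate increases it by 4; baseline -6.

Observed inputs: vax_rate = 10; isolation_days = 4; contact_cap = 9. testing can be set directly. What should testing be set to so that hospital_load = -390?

Substituting into the R_eff equation gives R_eff = -3*testing - 24.
Substituting into the transmissibility equation gives transmissibility = 12*testing + 80.
Substituting into the hospital_load equation gives hospital_load = -24*testing - 126.
Solve -24*testing - 126 = -390: testing = (-390 + 126) / -24 = 11.

testing = 11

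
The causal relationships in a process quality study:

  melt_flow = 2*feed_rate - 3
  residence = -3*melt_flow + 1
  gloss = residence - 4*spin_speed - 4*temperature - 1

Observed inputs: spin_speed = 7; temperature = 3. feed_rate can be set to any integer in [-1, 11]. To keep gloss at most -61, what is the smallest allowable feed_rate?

Substituting into the residence equation gives residence = -6*feed_rate + 10.
This gives gloss = -6*feed_rate - 31.
Require -6*feed_rate - 31 ≤ -61, so feed_rate ≥ 5.
The smallest integer in [-1, 11] satisfying this is 5.

feed_rate = 5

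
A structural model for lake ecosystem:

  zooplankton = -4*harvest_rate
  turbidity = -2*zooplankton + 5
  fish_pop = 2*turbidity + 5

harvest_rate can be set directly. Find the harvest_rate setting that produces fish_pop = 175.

Substituting into the turbidity equation gives turbidity = 8*harvest_rate + 5.
Substituting into the fish_pop equation gives fish_pop = 16*harvest_rate + 15.
Solve 16*harvest_rate + 15 = 175: harvest_rate = (175 - 15) / 16 = 10.

harvest_rate = 10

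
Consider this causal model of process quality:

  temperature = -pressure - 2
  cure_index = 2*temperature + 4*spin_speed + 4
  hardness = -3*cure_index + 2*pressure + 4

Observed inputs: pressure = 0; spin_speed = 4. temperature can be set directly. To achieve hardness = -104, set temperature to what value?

temperature = 8

Intervening on temperature fixes its value directly, overriding its dependence on pressure.
Substituting into the cure_index equation gives cure_index = 2*temperature + 20.
This gives hardness = -6*temperature - 56.
Solve -6*temperature - 56 = -104: temperature = (-104 + 56) / -6 = 8.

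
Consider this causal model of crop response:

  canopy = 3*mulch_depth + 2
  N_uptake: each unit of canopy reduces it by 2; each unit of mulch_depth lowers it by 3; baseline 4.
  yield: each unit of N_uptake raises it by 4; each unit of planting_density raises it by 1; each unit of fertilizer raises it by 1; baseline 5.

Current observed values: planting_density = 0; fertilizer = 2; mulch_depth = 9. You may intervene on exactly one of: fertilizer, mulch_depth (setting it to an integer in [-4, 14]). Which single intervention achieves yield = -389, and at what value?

Intervening on fertilizer: yield = fertilizer - 319. Reaching -389 requires fertilizer = -70, outside [-4, 14].
Intervening on mulch_depth: with other inputs at their observed values, yield = -36*mulch_depth + 7. Solving for -389 gives mulch_depth = 11, within [-4, 14].

set mulch_depth = 11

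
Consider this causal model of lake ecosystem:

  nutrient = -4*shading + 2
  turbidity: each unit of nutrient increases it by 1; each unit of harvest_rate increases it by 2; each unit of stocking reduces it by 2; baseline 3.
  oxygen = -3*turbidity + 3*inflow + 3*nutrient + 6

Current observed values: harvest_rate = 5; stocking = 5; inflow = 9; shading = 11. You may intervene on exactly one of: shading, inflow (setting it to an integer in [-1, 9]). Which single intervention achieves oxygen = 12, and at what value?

Intervening on shading: the paths from shading to oxygen cancel (net effect zero), leaving oxygen = 24; 12 is unreachable this way.
Intervening on inflow: with other inputs at their observed values, oxygen = 3*inflow - 3. Solving for 12 gives inflow = 5, within [-1, 9].

set inflow = 5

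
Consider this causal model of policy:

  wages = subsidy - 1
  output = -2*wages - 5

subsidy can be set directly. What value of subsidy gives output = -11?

Substituting into the output equation gives output = -2*subsidy - 3.
Solve -2*subsidy - 3 = -11: subsidy = (-11 + 3) / -2 = 4.

subsidy = 4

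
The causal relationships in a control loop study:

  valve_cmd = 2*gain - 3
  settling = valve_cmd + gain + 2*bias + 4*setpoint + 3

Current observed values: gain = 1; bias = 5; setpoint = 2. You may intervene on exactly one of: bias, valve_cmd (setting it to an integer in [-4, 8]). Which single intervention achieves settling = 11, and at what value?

set bias = 0

Intervening on bias: with other inputs at their observed values, settling = 2*bias + 11. Solving for 11 gives bias = 0, within [-4, 8].
Intervening on valve_cmd: settling = valve_cmd + 22. Reaching 11 requires valve_cmd = -11, outside [-4, 8].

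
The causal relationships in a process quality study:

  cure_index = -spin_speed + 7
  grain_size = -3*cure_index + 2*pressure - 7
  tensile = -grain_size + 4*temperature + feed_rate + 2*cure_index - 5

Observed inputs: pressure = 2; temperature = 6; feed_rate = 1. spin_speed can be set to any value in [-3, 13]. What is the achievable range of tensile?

Substituting into the grain_size equation gives grain_size = 3*spin_speed - 24.
This gives tensile = -5*spin_speed + 58.
Linear in spin_speed, so extremes are at the endpoints: spin_speed = -3 gives tensile = 73; spin_speed = 13 gives tensile = -7.

-7 to 73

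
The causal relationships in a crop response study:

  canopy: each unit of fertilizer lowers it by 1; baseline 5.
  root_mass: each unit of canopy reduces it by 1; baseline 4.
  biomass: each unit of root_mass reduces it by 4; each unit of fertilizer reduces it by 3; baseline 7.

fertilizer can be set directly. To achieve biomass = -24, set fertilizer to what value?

fertilizer = 5

Substituting into the root_mass equation gives root_mass = fertilizer - 1.
biomass becomes -7*fertilizer + 11.
Solve -7*fertilizer + 11 = -24: fertilizer = (-24 - 11) / -7 = 5.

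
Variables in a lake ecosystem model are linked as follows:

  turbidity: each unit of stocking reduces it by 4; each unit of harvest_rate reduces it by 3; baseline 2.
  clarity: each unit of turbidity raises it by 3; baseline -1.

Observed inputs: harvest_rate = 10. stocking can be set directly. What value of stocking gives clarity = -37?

Substituting into the turbidity equation gives turbidity = -4*stocking - 28.
Substituting into the clarity equation gives clarity = -12*stocking - 85.
Solve -12*stocking - 85 = -37: stocking = (-37 + 85) / -12 = -4.

stocking = -4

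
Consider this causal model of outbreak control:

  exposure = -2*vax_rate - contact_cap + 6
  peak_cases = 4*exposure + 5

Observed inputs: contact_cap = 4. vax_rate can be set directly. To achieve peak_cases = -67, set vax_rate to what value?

Substituting into the exposure equation gives exposure = -2*vax_rate + 2.
peak_cases becomes -8*vax_rate + 13.
Solve -8*vax_rate + 13 = -67: vax_rate = (-67 - 13) / -8 = 10.

vax_rate = 10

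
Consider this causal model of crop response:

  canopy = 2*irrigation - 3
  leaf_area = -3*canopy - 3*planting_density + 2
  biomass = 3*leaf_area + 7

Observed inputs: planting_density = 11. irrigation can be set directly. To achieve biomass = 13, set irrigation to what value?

irrigation = -4

Substituting into the leaf_area equation gives leaf_area = -6*irrigation - 22.
So biomass = -18*irrigation - 59.
Solve -18*irrigation - 59 = 13: irrigation = (13 + 59) / -18 = -4.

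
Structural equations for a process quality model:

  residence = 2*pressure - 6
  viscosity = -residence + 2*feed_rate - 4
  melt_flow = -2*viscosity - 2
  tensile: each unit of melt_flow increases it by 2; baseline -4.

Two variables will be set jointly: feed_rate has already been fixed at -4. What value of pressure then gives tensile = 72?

With feed_rate held at -4:
Substituting into the viscosity equation gives viscosity = -2*pressure - 6.
melt_flow becomes 4*pressure + 10.
tensile becomes 8*pressure + 16.
Solve 8*pressure + 16 = 72: pressure = (72 - 16) / 8 = 7.

pressure = 7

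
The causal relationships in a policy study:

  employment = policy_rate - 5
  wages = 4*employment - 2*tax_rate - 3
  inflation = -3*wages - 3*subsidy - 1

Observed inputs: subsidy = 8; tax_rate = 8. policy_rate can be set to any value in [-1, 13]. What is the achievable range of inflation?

Substituting into the wages equation gives wages = 4*policy_rate - 39.
Substituting into the inflation equation gives inflation = -12*policy_rate + 92.
Linear in policy_rate, so extremes are at the endpoints: policy_rate = -1 gives inflation = 104; policy_rate = 13 gives inflation = -64.

-64 to 104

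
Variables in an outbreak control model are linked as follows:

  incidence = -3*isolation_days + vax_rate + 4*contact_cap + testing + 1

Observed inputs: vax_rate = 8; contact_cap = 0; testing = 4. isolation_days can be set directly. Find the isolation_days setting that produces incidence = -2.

Substituting into the incidence equation gives incidence = -3*isolation_days + 13.
Solve -3*isolation_days + 13 = -2: isolation_days = (-2 - 13) / -3 = 5.

isolation_days = 5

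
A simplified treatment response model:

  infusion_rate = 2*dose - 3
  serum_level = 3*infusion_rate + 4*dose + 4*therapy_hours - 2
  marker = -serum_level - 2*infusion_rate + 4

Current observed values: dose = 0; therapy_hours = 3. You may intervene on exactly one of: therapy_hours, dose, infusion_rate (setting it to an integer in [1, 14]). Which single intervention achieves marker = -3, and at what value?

Intervening on therapy_hours: with other inputs at their observed values, marker = -4*therapy_hours + 21. Solving for -3 gives therapy_hours = 6, within [1, 14].
Intervening on dose: marker = -14*dose + 9. Reaching -3 requires dose = 6/7, not an integer.
Intervening on infusion_rate: marker = -5*infusion_rate - 6. Reaching -3 requires infusion_rate = -3/5, not an integer.

set therapy_hours = 6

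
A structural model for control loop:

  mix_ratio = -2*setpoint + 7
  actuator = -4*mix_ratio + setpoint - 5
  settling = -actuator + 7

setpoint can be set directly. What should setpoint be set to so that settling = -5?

setpoint = 5

Substituting into the actuator equation gives actuator = 9*setpoint - 33.
This gives settling = -9*setpoint + 40.
Solve -9*setpoint + 40 = -5: setpoint = (-5 - 40) / -9 = 5.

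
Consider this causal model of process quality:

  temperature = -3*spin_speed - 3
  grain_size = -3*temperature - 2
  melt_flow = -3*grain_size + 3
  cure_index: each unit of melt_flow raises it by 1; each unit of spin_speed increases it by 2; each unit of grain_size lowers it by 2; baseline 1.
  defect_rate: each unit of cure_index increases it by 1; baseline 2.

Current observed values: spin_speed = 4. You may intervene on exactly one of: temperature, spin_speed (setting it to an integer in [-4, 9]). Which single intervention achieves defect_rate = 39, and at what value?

Intervening on temperature: with other inputs at their observed values, defect_rate = 15*temperature + 24. Solving for 39 gives temperature = 1, within [-4, 9].
Intervening on spin_speed: defect_rate = -43*spin_speed - 29. Reaching 39 requires spin_speed = -68/43, not an integer.

set temperature = 1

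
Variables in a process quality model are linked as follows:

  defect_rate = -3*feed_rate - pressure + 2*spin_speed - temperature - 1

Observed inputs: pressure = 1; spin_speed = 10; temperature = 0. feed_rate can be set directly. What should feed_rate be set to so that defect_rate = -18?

feed_rate = 12

Substituting into the defect_rate equation gives defect_rate = -3*feed_rate + 18.
Solve -3*feed_rate + 18 = -18: feed_rate = (-18 - 18) / -3 = 12.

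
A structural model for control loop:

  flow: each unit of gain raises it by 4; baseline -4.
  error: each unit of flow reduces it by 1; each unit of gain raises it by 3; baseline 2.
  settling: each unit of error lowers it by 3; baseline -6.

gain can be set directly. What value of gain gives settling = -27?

Substituting into the error equation gives error = -gain + 6.
Substituting into the settling equation gives settling = 3*gain - 24.
Solve 3*gain - 24 = -27: gain = (-27 + 24) / 3 = -1.

gain = -1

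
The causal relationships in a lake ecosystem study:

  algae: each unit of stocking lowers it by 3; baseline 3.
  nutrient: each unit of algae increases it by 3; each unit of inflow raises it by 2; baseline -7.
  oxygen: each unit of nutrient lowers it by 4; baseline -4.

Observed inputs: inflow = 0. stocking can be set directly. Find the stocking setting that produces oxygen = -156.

Substituting into the nutrient equation gives nutrient = -9*stocking + 2.
Substituting into the oxygen equation gives oxygen = 36*stocking - 12.
Solve 36*stocking - 12 = -156: stocking = (-156 + 12) / 36 = -4.

stocking = -4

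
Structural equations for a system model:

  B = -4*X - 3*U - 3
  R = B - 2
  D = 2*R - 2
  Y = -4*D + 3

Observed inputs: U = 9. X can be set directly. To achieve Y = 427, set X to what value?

Substituting into the B equation gives B = -4*X - 30.
Substituting into the R equation gives R = -4*X - 32.
Substituting into the D equation gives D = -8*X - 66.
Substituting into the Y equation gives Y = 32*X + 267.
Solve 32*X + 267 = 427: X = (427 - 267) / 32 = 5.

X = 5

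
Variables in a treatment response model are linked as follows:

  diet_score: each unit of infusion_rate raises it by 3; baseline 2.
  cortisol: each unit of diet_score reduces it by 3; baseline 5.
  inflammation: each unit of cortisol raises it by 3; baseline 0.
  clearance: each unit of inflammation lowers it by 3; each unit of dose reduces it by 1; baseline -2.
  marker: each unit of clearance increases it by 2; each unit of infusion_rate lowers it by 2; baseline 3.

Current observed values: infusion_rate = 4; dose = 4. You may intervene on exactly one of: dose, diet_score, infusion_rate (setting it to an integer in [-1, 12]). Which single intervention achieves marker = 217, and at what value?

Intervening on dose: marker = -2*dose + 657. Reaching 217 requires dose = 220, outside [-1, 12].
Intervening on diet_score: with other inputs at their observed values, marker = 54*diet_score - 107. Solving for 217 gives diet_score = 6, within [-1, 12].
Intervening on infusion_rate: marker = 160*infusion_rate + 9. Reaching 217 requires infusion_rate = 13/10, not an integer.

set diet_score = 6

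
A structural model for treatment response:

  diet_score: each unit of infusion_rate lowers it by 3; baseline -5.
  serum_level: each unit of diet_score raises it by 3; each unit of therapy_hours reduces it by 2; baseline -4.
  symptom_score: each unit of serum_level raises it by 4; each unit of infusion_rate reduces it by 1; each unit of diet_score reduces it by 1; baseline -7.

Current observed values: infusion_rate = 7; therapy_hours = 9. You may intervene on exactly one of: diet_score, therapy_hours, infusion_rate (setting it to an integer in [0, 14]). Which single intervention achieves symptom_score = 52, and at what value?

Intervening on diet_score: with other inputs at their observed values, symptom_score = 11*diet_score - 102. Solving for 52 gives diet_score = 14, within [0, 14].
Intervening on therapy_hours: symptom_score = -8*therapy_hours - 316. Reaching 52 requires therapy_hours = -46, outside [0, 14].
Intervening on infusion_rate: symptom_score = -34*infusion_rate - 150. Reaching 52 requires infusion_rate = -101/17, not an integer.

set diet_score = 14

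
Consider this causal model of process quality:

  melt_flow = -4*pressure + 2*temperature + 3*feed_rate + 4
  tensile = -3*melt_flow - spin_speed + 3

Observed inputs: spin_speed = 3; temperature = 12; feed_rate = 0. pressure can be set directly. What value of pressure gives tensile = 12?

Substituting into the melt_flow equation gives melt_flow = -4*pressure + 28.
So tensile = 12*pressure - 84.
Solve 12*pressure - 84 = 12: pressure = (12 + 84) / 12 = 8.

pressure = 8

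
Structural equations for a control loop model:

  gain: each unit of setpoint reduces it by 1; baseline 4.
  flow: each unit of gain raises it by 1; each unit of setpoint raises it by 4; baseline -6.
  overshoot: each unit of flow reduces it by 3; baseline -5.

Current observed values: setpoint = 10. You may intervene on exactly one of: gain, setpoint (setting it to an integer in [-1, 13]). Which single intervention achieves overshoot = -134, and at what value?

set gain = 9

Intervening on gain: with other inputs at their observed values, overshoot = -3*gain - 107. Solving for -134 gives gain = 9, within [-1, 13].
Intervening on setpoint: overshoot = -9*setpoint + 1. Reaching -134 requires setpoint = 15, outside [-1, 13].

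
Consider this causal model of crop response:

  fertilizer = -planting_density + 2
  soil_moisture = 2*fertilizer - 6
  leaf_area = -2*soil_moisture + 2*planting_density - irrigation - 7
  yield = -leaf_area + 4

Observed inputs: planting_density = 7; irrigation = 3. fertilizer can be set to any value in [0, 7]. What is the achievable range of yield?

Intervening on fertilizer fixes its value directly, overriding its dependence on planting_density.
Substituting into the leaf_area equation gives leaf_area = -4*fertilizer + 16.
This gives yield = 4*fertilizer - 12.
Linear in fertilizer, so extremes are at the endpoints: fertilizer = 0 gives yield = -12; fertilizer = 7 gives yield = 16.

-12 to 16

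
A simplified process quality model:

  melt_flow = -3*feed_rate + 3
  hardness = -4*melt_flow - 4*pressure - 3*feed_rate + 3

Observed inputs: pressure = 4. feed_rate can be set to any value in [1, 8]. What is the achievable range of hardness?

Substituting into the hardness equation gives hardness = 9*feed_rate - 25.
Linear in feed_rate, so extremes are at the endpoints: feed_rate = 1 gives hardness = -16; feed_rate = 8 gives hardness = 47.

-16 to 47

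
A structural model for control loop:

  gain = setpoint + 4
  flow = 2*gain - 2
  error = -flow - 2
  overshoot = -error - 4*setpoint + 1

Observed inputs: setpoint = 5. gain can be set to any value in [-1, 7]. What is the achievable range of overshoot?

-21 to -5

Intervening on gain fixes its value directly, overriding its dependence on setpoint.
Substituting into the error equation gives error = -2*gain.
Substituting into the overshoot equation gives overshoot = 2*gain - 19.
Linear in gain, so extremes are at the endpoints: gain = -1 gives overshoot = -21; gain = 7 gives overshoot = -5.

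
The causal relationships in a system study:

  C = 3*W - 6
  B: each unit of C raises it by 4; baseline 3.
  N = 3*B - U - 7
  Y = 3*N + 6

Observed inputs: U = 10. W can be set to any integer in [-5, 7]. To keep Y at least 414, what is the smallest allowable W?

Substituting into the B equation gives B = 12*W - 21.
N becomes 36*W - 80.
Substituting into the Y equation gives Y = 108*W - 234.
Require 108*W - 234 ≥ 414, so W ≥ 6.
The smallest integer in [-5, 7] satisfying this is 6.

W = 6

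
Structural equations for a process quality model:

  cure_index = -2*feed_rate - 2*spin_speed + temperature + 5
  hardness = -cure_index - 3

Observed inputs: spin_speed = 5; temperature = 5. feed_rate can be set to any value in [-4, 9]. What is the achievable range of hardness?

Substituting into the cure_index equation gives cure_index = -2*feed_rate.
hardness becomes 2*feed_rate - 3.
Linear in feed_rate, so extremes are at the endpoints: feed_rate = -4 gives hardness = -11; feed_rate = 9 gives hardness = 15.

-11 to 15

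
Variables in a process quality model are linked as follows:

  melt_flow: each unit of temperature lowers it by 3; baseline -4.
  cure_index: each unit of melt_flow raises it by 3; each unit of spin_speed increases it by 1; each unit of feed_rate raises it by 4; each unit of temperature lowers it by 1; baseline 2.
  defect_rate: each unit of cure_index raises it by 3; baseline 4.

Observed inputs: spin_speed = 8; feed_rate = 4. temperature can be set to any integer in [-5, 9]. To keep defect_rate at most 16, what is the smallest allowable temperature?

Substituting into the cure_index equation gives cure_index = -10*temperature + 14.
Substituting into the defect_rate equation gives defect_rate = -30*temperature + 46.
Require -30*temperature + 46 ≤ 16, so temperature ≥ 1.
The smallest integer in [-5, 9] satisfying this is 1.

temperature = 1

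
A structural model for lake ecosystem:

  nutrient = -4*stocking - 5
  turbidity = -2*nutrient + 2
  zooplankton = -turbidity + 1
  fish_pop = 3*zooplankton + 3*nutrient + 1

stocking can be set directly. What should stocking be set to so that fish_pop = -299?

Substituting into the turbidity equation gives turbidity = 8*stocking + 12.
Substituting into the zooplankton equation gives zooplankton = -8*stocking - 11.
Substituting into the fish_pop equation gives fish_pop = -36*stocking - 47.
Solve -36*stocking - 47 = -299: stocking = (-299 + 47) / -36 = 7.

stocking = 7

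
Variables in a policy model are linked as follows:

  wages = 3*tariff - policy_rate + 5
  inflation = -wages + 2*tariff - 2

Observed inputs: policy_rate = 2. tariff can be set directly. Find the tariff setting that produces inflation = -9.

Substituting into the wages equation gives wages = 3*tariff + 3.
Substituting into the inflation equation gives inflation = -tariff - 5.
Solve -tariff - 5 = -9: tariff = (-9 + 5) / -1 = 4.

tariff = 4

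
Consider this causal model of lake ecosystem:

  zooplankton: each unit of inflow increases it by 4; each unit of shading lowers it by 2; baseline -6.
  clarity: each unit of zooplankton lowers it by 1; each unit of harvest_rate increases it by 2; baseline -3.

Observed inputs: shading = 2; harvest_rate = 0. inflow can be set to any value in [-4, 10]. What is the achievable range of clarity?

Substituting into the zooplankton equation gives zooplankton = 4*inflow - 10.
Substituting into the clarity equation gives clarity = -4*inflow + 7.
Linear in inflow, so extremes are at the endpoints: inflow = -4 gives clarity = 23; inflow = 10 gives clarity = -33.

-33 to 23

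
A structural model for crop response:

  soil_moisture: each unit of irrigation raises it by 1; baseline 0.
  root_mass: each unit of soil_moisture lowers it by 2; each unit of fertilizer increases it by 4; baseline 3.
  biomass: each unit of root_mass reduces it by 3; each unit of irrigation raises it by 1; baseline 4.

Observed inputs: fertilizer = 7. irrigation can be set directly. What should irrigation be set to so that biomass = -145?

Substituting into the root_mass equation gives root_mass = -2*irrigation + 31.
Substituting into the biomass equation gives biomass = 7*irrigation - 89.
Solve 7*irrigation - 89 = -145: irrigation = (-145 + 89) / 7 = -8.

irrigation = -8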